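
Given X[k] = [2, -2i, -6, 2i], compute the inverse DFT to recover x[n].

x[n] = (1/4) Σ(k=0 to 3) X[k] · e^(2πikn/4)

Computing each x[n]:
x[0] = -1
x[1] = 3
x[2] = -1
x[3] = 1

x = [-1, 3, -1, 1]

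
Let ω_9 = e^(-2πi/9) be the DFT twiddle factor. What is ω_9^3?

ω_9^3 = e^(-2πi·3/9)
= cos(-2π·3/9) + i·sin(-2π·3/9)
= cos(-6π/9) + i·sin(-6π/9)

ω_9^3 = cos(-6π/9) + i·sin(-6π/9) = -0.5000-0.8660i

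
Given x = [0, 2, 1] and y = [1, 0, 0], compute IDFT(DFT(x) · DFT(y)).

(x ⊛ y)[n] = Σ(m=0 to 2) x[m] · y[(n-m) mod 3]

Computing each output sample:
(x ⊛ y)[0] = 0
(x ⊛ y)[1] = 2
(x ⊛ y)[2] = 1

x ⊛ y = [0, 2, 1]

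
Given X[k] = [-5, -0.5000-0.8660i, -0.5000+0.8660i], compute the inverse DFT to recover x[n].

x[n] = (1/3) Σ(k=0 to 2) X[k] · e^(2πikn/3)

Computing each x[n]:
x[0] = -2
x[1] = -1
x[2] = -2

x = [-2, -1, -2]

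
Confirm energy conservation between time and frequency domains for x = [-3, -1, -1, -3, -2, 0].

Time domain:
Σ|x[n]|² = |-3|² + |-1|² + |-1|² + |-3|² + |-2|² + |0|² = 24.0000

Frequency domain:
(1/6)Σ|X[k]|² = (1/6)(|-10|² + |1|² + |-4.0000+1.7321i|² + |-2|² + |-4.0000-1.7321i|² + |1|²) = (1/6)·144.0000 = 24.0000

Both sides agree, confirming Parseval's theorem.

Σ|x[n]|² = (1/N)Σ|X[k]|² = 24.0000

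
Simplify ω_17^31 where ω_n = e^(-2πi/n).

Since ω_17^17 = 1, powers reduce modulo 17.
31 mod 17 = 14
So ω_17^31 = ω_17^14 = e^(-2πi·14/17)

ω_17^31 = ω_17^14 = 0.4457+0.8952i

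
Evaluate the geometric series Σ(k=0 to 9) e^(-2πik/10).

Sum of all nth roots of unity equals 0 for n > 1 (geometric series with r ≠ 1).

0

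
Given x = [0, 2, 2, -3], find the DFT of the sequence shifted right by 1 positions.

Time shift by 1: X_shifted[k] = ω_4^(1k) · X[k]
Shifted x = [-3, 0, 2, 2]

DFT(x[n-1]) = [1, -5+2i, -3, -5-2i]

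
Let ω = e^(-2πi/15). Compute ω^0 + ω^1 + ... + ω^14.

Sum of all nth roots of unity equals 0 for n > 1 (geometric series with r ≠ 1).

0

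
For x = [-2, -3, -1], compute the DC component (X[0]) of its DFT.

X[0] = Σ(n=0 to 2) x[n] · ω_3^0 = Σ x[n]
= (-2) + (-3) + (-1)

X[0] = -6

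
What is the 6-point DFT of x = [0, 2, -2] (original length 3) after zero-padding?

Original 3-point DFT: [0, -3.4641i, 3.4641i]
Zero-padded 6-point DFT provides frequency interpolation.

DFT_6([x, 0, ...]) = [0, 2, -3.4641i, -4, 3.4641i, 2]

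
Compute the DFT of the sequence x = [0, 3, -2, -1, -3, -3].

X[k] = Σ(n=0 to 5) x[n] · ω_6^(nk)
where ω_6 = e^(-2πi/6)

Computing each X[k]:
X[0] = -6
X[1] = 3.5000-6.0622i
X[2] = 1.5000-4.3301i
X[3] = -4
X[4] = 1.5000+4.3301i
X[5] = 3.5000+6.0622i

X = [-6, 3.5000-6.0622i, 1.5000-4.3301i, -4, 1.5000+4.3301i, 3.5000+6.0622i]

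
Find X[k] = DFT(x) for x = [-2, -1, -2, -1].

X[k] = Σ(n=0 to 3) x[n] · ω_4^(nk)
where ω_4 = e^(-2πi/4)

Computing each X[k]:
X[0] = -6
X[1] = 0
X[2] = -2
X[3] = 0

X = [-6, 0, -2, 0]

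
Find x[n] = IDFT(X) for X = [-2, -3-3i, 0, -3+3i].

x[n] = (1/4) Σ(k=0 to 3) X[k] · e^(2πikn/4)

Computing each x[n]:
x[0] = -2
x[1] = 1
x[2] = 1
x[3] = -2

x = [-2, 1, 1, -2]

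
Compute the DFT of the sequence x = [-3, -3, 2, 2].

X[k] = Σ(n=0 to 3) x[n] · ω_4^(nk)
where ω_4 = e^(-2πi/4)

Computing each X[k]:
X[0] = -2
X[1] = -5+5i
X[2] = 0
X[3] = -5-5i

X = [-2, -5+5i, 0, -5-5i]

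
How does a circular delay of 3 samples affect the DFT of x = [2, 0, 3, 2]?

Time shift by 3: X_shifted[k] = ω_4^(3k) · X[k]
Shifted x = [0, 3, 2, 2]

DFT(x[n-3]) = [7, -2-1i, -3, -2+1i]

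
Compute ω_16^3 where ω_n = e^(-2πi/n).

ω_16^3 = e^(-2πi·3/16)
= cos(-2π·3/16) + i·sin(-2π·3/16)
= cos(-6π/16) + i·sin(-6π/16)

ω_16^3 = cos(-6π/16) + i·sin(-6π/16) = 0.3827-0.9239i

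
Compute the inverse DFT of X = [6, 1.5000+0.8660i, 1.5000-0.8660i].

x[n] = (1/3) Σ(k=0 to 2) X[k] · e^(2πikn/3)

Computing each x[n]:
x[0] = 3
x[1] = 1
x[2] = 2

x = [3, 1, 2]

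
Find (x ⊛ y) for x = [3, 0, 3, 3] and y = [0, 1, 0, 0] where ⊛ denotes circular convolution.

(x ⊛ y)[n] = Σ(m=0 to 3) x[m] · y[(n-m) mod 4]

Computing each output sample:
(x ⊛ y)[0] = 3
(x ⊛ y)[1] = 3
(x ⊛ y)[2] = 0
(x ⊛ y)[3] = 3

x ⊛ y = [3, 3, 0, 3]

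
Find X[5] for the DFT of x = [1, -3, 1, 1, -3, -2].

X[5] = Σ(n=0 to 5) x[n] · ω_6^(5n) where ω_6 = e^(-2πi/6)
= (1)·ω_6^0 + (-3)·ω_6^5 + (1)·ω_6^10 + (1)·ω_6^15 + (-3)·ω_6^20 + (-2)·ω_6^25

X[5] = -1.5000+2.5981i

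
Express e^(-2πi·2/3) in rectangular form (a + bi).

ω_3^2 = e^(-2πi·2/3)
= cos(-2π·2/3) + i·sin(-2π·2/3)
= cos(-4π/3) + i·sin(-4π/3)

ω_3^2 = cos(-4π/3) + i·sin(-4π/3) = -0.5000+0.8660i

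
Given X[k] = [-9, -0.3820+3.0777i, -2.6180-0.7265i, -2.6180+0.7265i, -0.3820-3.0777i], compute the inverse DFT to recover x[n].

x[n] = (1/5) Σ(k=0 to 4) X[k] · e^(2πikn/5)

Computing each x[n]:
x[0] = -3
x[1] = -2
x[2] = -3
x[3] = -1
x[4] = 0

x = [-3, -2, -3, -1, 0]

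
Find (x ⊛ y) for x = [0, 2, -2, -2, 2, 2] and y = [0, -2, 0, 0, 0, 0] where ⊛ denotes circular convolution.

(x ⊛ y)[n] = Σ(m=0 to 5) x[m] · y[(n-m) mod 6]

Computing each output sample:
(x ⊛ y)[0] = -4
(x ⊛ y)[1] = 0
(x ⊛ y)[2] = -4
(x ⊛ y)[3] = 4
(x ⊛ y)[4] = 4
(x ⊛ y)[5] = -4

x ⊛ y = [-4, 0, -4, 4, 4, -4]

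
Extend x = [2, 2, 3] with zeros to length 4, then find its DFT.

Original 3-point DFT: [7, -0.5000+0.8660i, -0.5000-0.8660i]
Zero-padded 4-point DFT provides frequency interpolation.

DFT_4([x, 0, ...]) = [7, -1-2i, 3, -1+2i]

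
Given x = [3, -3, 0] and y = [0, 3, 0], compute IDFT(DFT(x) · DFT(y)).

(x ⊛ y)[n] = Σ(m=0 to 2) x[m] · y[(n-m) mod 3]

Computing each output sample:
(x ⊛ y)[0] = 0
(x ⊛ y)[1] = 9
(x ⊛ y)[2] = -9

x ⊛ y = [0, 9, -9]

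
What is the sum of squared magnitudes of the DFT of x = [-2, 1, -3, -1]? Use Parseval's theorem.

Parseval: Σ|x[n]|² = (1/N)Σ|X[k]|², so Σ|X[k]|² = N·Σ|x[n]|² = 4·15.0000

Σ|X[k]|² = N·Σ|x[n]|² = 4·15.0000 = 60.0000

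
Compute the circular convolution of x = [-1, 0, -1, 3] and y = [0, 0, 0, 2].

(x ⊛ y)[n] = Σ(m=0 to 3) x[m] · y[(n-m) mod 4]

Computing each output sample:
(x ⊛ y)[0] = 0
(x ⊛ y)[1] = -2
(x ⊛ y)[2] = 6
(x ⊛ y)[3] = -2

x ⊛ y = [0, -2, 6, -2]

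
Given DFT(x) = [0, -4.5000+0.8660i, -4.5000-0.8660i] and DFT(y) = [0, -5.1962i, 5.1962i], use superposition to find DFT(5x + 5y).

By linearity: DFT(5x + 5y) = 5·DFT(x) + 5·DFT(y)
= 5·[0, -4.5000+0.8660i, -4.5000-0.8660i] + 5·[0, -5.1962i, 5.1962i]

Computing element-wise:
Z[0] = 5·(0) + 5·(0) = 0
Z[1] = 5·(-4.5000+0.8660i) + 5·(-5.1962i) = -22.5000-21.6510i
Z[2] = 5·(-4.5000-0.8660i) + 5·(5.1962i) = -22.5000+21.6510i

DFT(5x + 5y) = 5·X + 5·Y = [0, -22.5000-21.6510i, -22.5000+21.6510i]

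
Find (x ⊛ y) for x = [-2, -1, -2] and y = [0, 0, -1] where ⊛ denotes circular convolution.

(x ⊛ y)[n] = Σ(m=0 to 2) x[m] · y[(n-m) mod 3]

Computing each output sample:
(x ⊛ y)[0] = 1
(x ⊛ y)[1] = 2
(x ⊛ y)[2] = 2

x ⊛ y = [1, 2, 2]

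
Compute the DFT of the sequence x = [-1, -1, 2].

X[k] = Σ(n=0 to 2) x[n] · ω_3^(nk)
where ω_3 = e^(-2πi/3)

Computing each X[k]:
X[0] = 0
X[1] = -1.5000+2.5981i
X[2] = -1.5000-2.5981i

X = [0, -1.5000+2.5981i, -1.5000-2.5981i]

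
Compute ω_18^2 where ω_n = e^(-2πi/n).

ω_18^2 = e^(-2πi·2/18)
= cos(-2π·2/18) + i·sin(-2π·2/18)
= cos(-4π/18) + i·sin(-4π/18)

ω_18^2 = cos(-4π/18) + i·sin(-4π/18) = 0.7660-0.6428i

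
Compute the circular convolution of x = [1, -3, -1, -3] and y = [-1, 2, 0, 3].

(x ⊛ y)[n] = Σ(m=0 to 3) x[m] · y[(n-m) mod 4]

Computing each output sample:
(x ⊛ y)[0] = -16
(x ⊛ y)[1] = 2
(x ⊛ y)[2] = -14
(x ⊛ y)[3] = 4

x ⊛ y = [-16, 2, -14, 4]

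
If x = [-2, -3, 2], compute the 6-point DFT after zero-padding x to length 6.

Original 3-point DFT: [-3, -1.5000+4.3301i, -1.5000-4.3301i]
Zero-padded 6-point DFT provides frequency interpolation.

DFT_6([x, 0, ...]) = [-3, -4.5000+0.8660i, -1.5000+4.3301i, 3, -1.5000-4.3301i, -4.5000-0.8660i]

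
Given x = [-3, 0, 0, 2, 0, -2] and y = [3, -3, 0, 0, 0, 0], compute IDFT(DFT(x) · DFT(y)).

(x ⊛ y)[n] = Σ(m=0 to 5) x[m] · y[(n-m) mod 6]

Computing each output sample:
(x ⊛ y)[0] = -3
(x ⊛ y)[1] = 9
(x ⊛ y)[2] = 0
(x ⊛ y)[3] = 6
(x ⊛ y)[4] = -6
(x ⊛ y)[5] = -6

x ⊛ y = [-3, 9, 0, 6, -6, -6]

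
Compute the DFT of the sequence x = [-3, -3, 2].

X[k] = Σ(n=0 to 2) x[n] · ω_3^(nk)
where ω_3 = e^(-2πi/3)

Computing each X[k]:
X[0] = -4
X[1] = -2.5000+4.3301i
X[2] = -2.5000-4.3301i

X = [-4, -2.5000+4.3301i, -2.5000-4.3301i]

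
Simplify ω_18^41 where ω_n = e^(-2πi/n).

Since ω_18^18 = 1, powers reduce modulo 18.
41 mod 18 = 5
So ω_18^41 = ω_18^5 = e^(-2πi·5/18)

ω_18^41 = ω_18^5 = -0.1736-0.9848i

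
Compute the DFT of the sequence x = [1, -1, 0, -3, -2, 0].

X[k] = Σ(n=0 to 5) x[n] · ω_6^(nk)
where ω_6 = e^(-2πi/6)

Computing each X[k]:
X[0] = -5
X[1] = 4.5000-0.8660i
X[2] = -0.5000+2.5981i
X[3] = 3
X[4] = -0.5000-2.5981i
X[5] = 4.5000+0.8660i

X = [-5, 4.5000-0.8660i, -0.5000+2.5981i, 3, -0.5000-2.5981i, 4.5000+0.8660i]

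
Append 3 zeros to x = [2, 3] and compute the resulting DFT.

Original 2-point DFT: [5, -1]
Zero-padded 5-point DFT provides frequency interpolation.

DFT_5([x, 0, ...]) = [5, 2.9271-2.8532i, -0.4271-1.7634i, -0.4271+1.7634i, 2.9271+2.8532i]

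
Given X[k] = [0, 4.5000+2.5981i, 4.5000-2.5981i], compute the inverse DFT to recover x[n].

x[n] = (1/3) Σ(k=0 to 2) X[k] · e^(2πikn/3)

Computing each x[n]:
x[0] = 3
x[1] = -3
x[2] = 0

x = [3, -3, 0]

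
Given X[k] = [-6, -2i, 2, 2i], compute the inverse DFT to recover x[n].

x[n] = (1/4) Σ(k=0 to 3) X[k] · e^(2πikn/4)

Computing each x[n]:
x[0] = -1
x[1] = -1
x[2] = -1
x[3] = -3

x = [-1, -1, -1, -3]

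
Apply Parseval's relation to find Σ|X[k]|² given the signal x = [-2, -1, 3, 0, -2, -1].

Parseval: Σ|x[n]|² = (1/N)Σ|X[k]|², so Σ|X[k]|² = N·Σ|x[n]|² = 6·19.0000

Σ|X[k]|² = N·Σ|x[n]|² = 6·19.0000 = 114.0000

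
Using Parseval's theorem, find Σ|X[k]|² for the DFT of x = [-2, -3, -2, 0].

Parseval: Σ|x[n]|² = (1/N)Σ|X[k]|², so Σ|X[k]|² = N·Σ|x[n]|² = 4·17.0000

Σ|X[k]|² = N·Σ|x[n]|² = 4·17.0000 = 68.0000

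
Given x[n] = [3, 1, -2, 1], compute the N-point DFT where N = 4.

X[k] = Σ(n=0 to 3) x[n] · ω_4^(nk)
where ω_4 = e^(-2πi/4)

Computing each X[k]:
X[0] = 3
X[1] = 5
X[2] = -1
X[3] = 5

X = [3, 5, -1, 5]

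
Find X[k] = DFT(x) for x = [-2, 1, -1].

X[k] = Σ(n=0 to 2) x[n] · ω_3^(nk)
where ω_3 = e^(-2πi/3)

Computing each X[k]:
X[0] = -2
X[1] = -2.0000-1.7321i
X[2] = -2.0000+1.7321i

X = [-2, -2.0000-1.7321i, -2.0000+1.7321i]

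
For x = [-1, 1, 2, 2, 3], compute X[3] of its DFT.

X[3] = Σ(n=0 to 4) x[n] · ω_5^(3n) where ω_5 = e^(-2πi/5)
= (-1)·ω_5^0 + (1)·ω_5^3 + (2)·ω_5^6 + (2)·ω_5^9 + (3)·ω_5^12

X[3] = -3.0000-1.1756i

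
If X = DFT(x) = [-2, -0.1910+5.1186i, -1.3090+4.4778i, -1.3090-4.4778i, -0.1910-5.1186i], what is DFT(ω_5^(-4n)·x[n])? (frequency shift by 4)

Modulation property: DFT(ω_5^(-4n)·x[n]) = X[(k-4) mod 5], so circularly shift X by 4 positions.

X[k-4] = [-0.1910+5.1186i, -1.3090+4.4778i, -1.3090-4.4778i, -0.1910-5.1186i, -2]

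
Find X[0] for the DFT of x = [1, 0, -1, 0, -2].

X[0] = Σ(n=0 to 4) x[n] · ω_5^0 = Σ x[n]
= (1) + (0) + (-1) + (0) + (-2)

X[0] = -2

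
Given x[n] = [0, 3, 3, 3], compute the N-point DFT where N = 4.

X[k] = Σ(n=0 to 3) x[n] · ω_4^(nk)
where ω_4 = e^(-2πi/4)

Computing each X[k]:
X[0] = 9
X[1] = -3
X[2] = -3
X[3] = -3

X = [9, -3, -3, -3]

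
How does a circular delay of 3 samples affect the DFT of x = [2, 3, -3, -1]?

Time shift by 3: X_shifted[k] = ω_4^(3k) · X[k]
Shifted x = [3, -3, -1, 2]

DFT(x[n-3]) = [1, 4+5i, 3, 4-5i]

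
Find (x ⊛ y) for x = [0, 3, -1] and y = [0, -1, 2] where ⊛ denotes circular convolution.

(x ⊛ y)[n] = Σ(m=0 to 2) x[m] · y[(n-m) mod 3]

Computing each output sample:
(x ⊛ y)[0] = 7
(x ⊛ y)[1] = -2
(x ⊛ y)[2] = -3

x ⊛ y = [7, -2, -3]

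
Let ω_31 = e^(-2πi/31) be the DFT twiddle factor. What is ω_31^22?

ω_31^22 = e^(-2πi·22/31)
= cos(-2π·22/31) + i·sin(-2π·22/31)
= cos(-44π/31) + i·sin(-44π/31)

ω_31^22 = cos(-44π/31) + i·sin(-44π/31) = -0.2507+0.9681i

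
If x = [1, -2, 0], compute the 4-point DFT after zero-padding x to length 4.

Original 3-point DFT: [-1, 2.0000+1.7321i, 2.0000-1.7321i]
Zero-padded 4-point DFT provides frequency interpolation.

DFT_4([x, 0, ...]) = [-1, 1+2i, 3, 1-2i]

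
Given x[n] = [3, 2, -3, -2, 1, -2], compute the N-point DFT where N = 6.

X[k] = Σ(n=0 to 5) x[n] · ω_6^(nk)
where ω_6 = e^(-2πi/6)

Computing each X[k]:
X[0] = -1
X[1] = 6
X[2] = 2.0000-6.9282i
X[3] = 3
X[4] = 2.0000+6.9282i
X[5] = 6

X = [-1, 6, 2.0000-6.9282i, 3, 2.0000+6.9282i, 6]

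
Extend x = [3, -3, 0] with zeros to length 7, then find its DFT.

Original 3-point DFT: [0, 4.5000+2.5981i, 4.5000-2.5981i]
Zero-padded 7-point DFT provides frequency interpolation.

DFT_7([x, 0, ...]) = [0, 1.1295+2.3455i, 3.6676+2.9248i, 5.7029+1.3017i, 5.7029-1.3017i, 3.6676-2.9248i, 1.1295-2.3455i]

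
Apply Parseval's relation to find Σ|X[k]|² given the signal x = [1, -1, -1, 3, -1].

Parseval: Σ|x[n]|² = (1/N)Σ|X[k]|², so Σ|X[k]|² = N·Σ|x[n]|² = 5·13.0000

Σ|X[k]|² = N·Σ|x[n]|² = 5·13.0000 = 65.0000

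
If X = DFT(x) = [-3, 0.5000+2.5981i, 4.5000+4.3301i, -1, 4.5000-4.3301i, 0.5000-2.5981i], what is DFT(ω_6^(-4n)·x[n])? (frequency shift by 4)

Modulation property: DFT(ω_6^(-4n)·x[n]) = X[(k-4) mod 6], so circularly shift X by 4 positions.

X[k-4] = [4.5000+4.3301i, -1, 4.5000-4.3301i, 0.5000-2.5981i, -3, 0.5000+2.5981i]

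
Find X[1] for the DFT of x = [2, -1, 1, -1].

X[1] = Σ(n=0 to 3) x[n] · ω_4^(1n) where ω_4 = e^(-2πi/4)
= (2)·ω_4^0 + (-1)·ω_4^1 + (1)·ω_4^2 + (-1)·ω_4^3

X[1] = 1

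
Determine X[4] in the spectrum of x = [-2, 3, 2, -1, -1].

X[4] = Σ(n=0 to 4) x[n] · ω_5^(4n) where ω_5 = e^(-2πi/5)
= (-2)·ω_5^0 + (3)·ω_5^4 + (2)·ω_5^8 + (-1)·ω_5^12 + (-1)·ω_5^16

X[4] = -2.1910+5.5676i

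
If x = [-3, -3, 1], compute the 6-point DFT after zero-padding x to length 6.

Original 3-point DFT: [-5, -2.0000+3.4641i, -2.0000-3.4641i]
Zero-padded 6-point DFT provides frequency interpolation.

DFT_6([x, 0, ...]) = [-5, -5.0000+1.7321i, -2.0000+3.4641i, 1, -2.0000-3.4641i, -5.0000-1.7321i]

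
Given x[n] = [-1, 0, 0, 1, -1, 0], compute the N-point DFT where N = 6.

X[k] = Σ(n=0 to 5) x[n] · ω_6^(nk)
where ω_6 = e^(-2πi/6)

Computing each X[k]:
X[0] = -1
X[1] = -1.5000-0.8660i
X[2] = 0.5000+0.8660i
X[3] = -3
X[4] = 0.5000-0.8660i
X[5] = -1.5000+0.8660i

X = [-1, -1.5000-0.8660i, 0.5000+0.8660i, -3, 0.5000-0.8660i, -1.5000+0.8660i]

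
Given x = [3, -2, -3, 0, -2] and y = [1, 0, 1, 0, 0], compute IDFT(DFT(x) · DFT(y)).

(x ⊛ y)[n] = Σ(m=0 to 4) x[m] · y[(n-m) mod 5]

Computing each output sample:
(x ⊛ y)[0] = 3
(x ⊛ y)[1] = -4
(x ⊛ y)[2] = 0
(x ⊛ y)[3] = -2
(x ⊛ y)[4] = -5

x ⊛ y = [3, -4, 0, -2, -5]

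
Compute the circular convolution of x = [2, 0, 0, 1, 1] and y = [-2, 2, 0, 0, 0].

(x ⊛ y)[n] = Σ(m=0 to 4) x[m] · y[(n-m) mod 5]

Computing each output sample:
(x ⊛ y)[0] = -2
(x ⊛ y)[1] = 4
(x ⊛ y)[2] = 0
(x ⊛ y)[3] = -2
(x ⊛ y)[4] = 0

x ⊛ y = [-2, 4, 0, -2, 0]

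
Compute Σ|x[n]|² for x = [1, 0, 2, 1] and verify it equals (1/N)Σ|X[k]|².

Time domain:
Σ|x[n]|² = |1|² + |0|² + |2|² + |1|² = 6.0000

Frequency domain:
(1/4)Σ|X[k]|² = (1/4)(|4|² + |-1+1i|² + |2|² + |-1-1i|²) = (1/4)·24.0000 = 6.0000

Both sides agree, confirming Parseval's theorem.

Σ|x[n]|² = (1/N)Σ|X[k]|² = 6.0000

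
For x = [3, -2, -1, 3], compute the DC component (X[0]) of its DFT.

X[0] = Σ(n=0 to 3) x[n] · ω_4^0 = Σ x[n]
= (3) + (-2) + (-1) + (3)

X[0] = 3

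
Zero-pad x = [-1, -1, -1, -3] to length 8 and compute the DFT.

Original 4-point DFT: [-6, -2i, 2, 2i]
Zero-padded 8-point DFT provides frequency interpolation.

DFT_8([x, 0, ...]) = [-6, 0.4142+3.8284i, -2i, -2.4142+1.8284i, 2, -2.4142-1.8284i, 2i, 0.4142-3.8284i]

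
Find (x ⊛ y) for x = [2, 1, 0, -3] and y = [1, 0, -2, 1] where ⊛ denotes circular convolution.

(x ⊛ y)[n] = Σ(m=0 to 3) x[m] · y[(n-m) mod 4]

Computing each output sample:
(x ⊛ y)[0] = 3
(x ⊛ y)[1] = 7
(x ⊛ y)[2] = -7
(x ⊛ y)[3] = -3

x ⊛ y = [3, 7, -7, -3]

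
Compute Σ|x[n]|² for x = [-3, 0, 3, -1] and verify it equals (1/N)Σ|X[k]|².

Time domain:
Σ|x[n]|² = |-3|² + |0|² + |3|² + |-1|² = 19.0000

Frequency domain:
(1/4)Σ|X[k]|² = (1/4)(|-1|² + |-6-1i|² + |1|² + |-6+1i|²) = (1/4)·76.0000 = 19.0000

Both sides agree, confirming Parseval's theorem.

Σ|x[n]|² = (1/N)Σ|X[k]|² = 19.0000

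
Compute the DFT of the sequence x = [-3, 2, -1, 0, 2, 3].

X[k] = Σ(n=0 to 5) x[n] · ω_6^(nk)
where ω_6 = e^(-2πi/6)

Computing each X[k]:
X[0] = 3
X[1] = -1.0000+3.4641i
X[2] = -6.0000-1.7321i
X[3] = -7
X[4] = -6.0000+1.7321i
X[5] = -1.0000-3.4641i

X = [3, -1.0000+3.4641i, -6.0000-1.7321i, -7, -6.0000+1.7321i, -1.0000-3.4641i]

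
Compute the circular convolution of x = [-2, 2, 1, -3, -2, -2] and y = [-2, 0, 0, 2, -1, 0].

(x ⊛ y)[n] = Σ(m=0 to 5) x[m] · y[(n-m) mod 6]

Computing each output sample:
(x ⊛ y)[0] = -3
(x ⊛ y)[1] = -5
(x ⊛ y)[2] = -4
(x ⊛ y)[3] = 4
(x ⊛ y)[4] = 10
(x ⊛ y)[5] = 4

x ⊛ y = [-3, -5, -4, 4, 10, 4]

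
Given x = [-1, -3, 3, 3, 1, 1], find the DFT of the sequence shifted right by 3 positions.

Time shift by 3: X_shifted[k] = ω_6^(3k) · X[k]
Shifted x = [3, 1, 1, -1, -3, 3]

DFT(x[n-3]) = [4, 7.0000-1.7321i, 1.0000+5.1962i, -2, 1.0000-5.1962i, 7.0000+1.7321i]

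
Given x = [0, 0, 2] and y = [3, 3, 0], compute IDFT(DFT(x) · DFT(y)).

(x ⊛ y)[n] = Σ(m=0 to 2) x[m] · y[(n-m) mod 3]

Computing each output sample:
(x ⊛ y)[0] = 6
(x ⊛ y)[1] = 0
(x ⊛ y)[2] = 6

x ⊛ y = [6, 0, 6]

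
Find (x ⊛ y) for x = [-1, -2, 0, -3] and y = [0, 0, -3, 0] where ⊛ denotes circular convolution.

(x ⊛ y)[n] = Σ(m=0 to 3) x[m] · y[(n-m) mod 4]

Computing each output sample:
(x ⊛ y)[0] = 0
(x ⊛ y)[1] = 9
(x ⊛ y)[2] = 3
(x ⊛ y)[3] = 6

x ⊛ y = [0, 9, 3, 6]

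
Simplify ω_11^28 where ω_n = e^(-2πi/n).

Since ω_11^11 = 1, powers reduce modulo 11.
28 mod 11 = 6
So ω_11^28 = ω_11^6 = e^(-2πi·6/11)

ω_11^28 = ω_11^6 = -0.9595+0.2817i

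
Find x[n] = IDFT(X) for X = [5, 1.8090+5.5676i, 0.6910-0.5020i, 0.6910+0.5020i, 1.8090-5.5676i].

x[n] = (1/5) Σ(k=0 to 4) X[k] · e^(2πikn/5)

Computing each x[n]:
x[0] = 2
x[1] = -1
x[2] = -1
x[3] = 2
x[4] = 3

x = [2, -1, -1, 2, 3]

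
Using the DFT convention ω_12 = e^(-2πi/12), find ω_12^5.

ω_12^5 = e^(-2πi·5/12)
= cos(-2π·5/12) + i·sin(-2π·5/12)
= cos(-10π/12) + i·sin(-10π/12)

ω_12^5 = cos(-10π/12) + i·sin(-10π/12) = -0.8660-0.5000i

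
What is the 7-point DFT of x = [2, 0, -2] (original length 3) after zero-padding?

Original 3-point DFT: [0, 3.0000-1.7321i, 3.0000+1.7321i]
Zero-padded 7-point DFT provides frequency interpolation.

DFT_7([x, 0, ...]) = [0, 2.4450+1.9499i, 3.8019-0.8678i, 0.7530-1.5637i, 0.7530+1.5637i, 3.8019+0.8678i, 2.4450-1.9499i]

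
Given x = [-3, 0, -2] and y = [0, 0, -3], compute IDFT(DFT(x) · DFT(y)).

(x ⊛ y)[n] = Σ(m=0 to 2) x[m] · y[(n-m) mod 3]

Computing each output sample:
(x ⊛ y)[0] = 0
(x ⊛ y)[1] = 6
(x ⊛ y)[2] = 9

x ⊛ y = [0, 6, 9]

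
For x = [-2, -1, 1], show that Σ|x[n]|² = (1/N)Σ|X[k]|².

Time domain:
Σ|x[n]|² = |-2|² + |-1|² + |1|² = 6.0000

Frequency domain:
(1/3)Σ|X[k]|² = (1/3)(|-2|² + |-2.0000+1.7321i|² + |-2.0000-1.7321i|²) = (1/3)·18.0000 = 6.0000

Both sides agree, confirming Parseval's theorem.

Σ|x[n]|² = (1/N)Σ|X[k]|² = 6.0000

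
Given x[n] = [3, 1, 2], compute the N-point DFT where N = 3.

X[k] = Σ(n=0 to 2) x[n] · ω_3^(nk)
where ω_3 = e^(-2πi/3)

Computing each X[k]:
X[0] = 6
X[1] = 1.5000+0.8660i
X[2] = 1.5000-0.8660i

X = [6, 1.5000+0.8660i, 1.5000-0.8660i]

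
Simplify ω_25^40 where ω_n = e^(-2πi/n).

Since ω_25^25 = 1, powers reduce modulo 25.
40 mod 25 = 15
So ω_25^40 = ω_25^15 = e^(-2πi·15/25)

ω_25^40 = ω_25^15 = -0.8090+0.5878i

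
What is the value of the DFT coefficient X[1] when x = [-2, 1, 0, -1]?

X[1] = Σ(n=0 to 3) x[n] · ω_4^(1n) where ω_4 = e^(-2πi/4)
= (-2)·ω_4^0 + (1)·ω_4^1 + (0)·ω_4^2 + (-1)·ω_4^3

X[1] = -2-2i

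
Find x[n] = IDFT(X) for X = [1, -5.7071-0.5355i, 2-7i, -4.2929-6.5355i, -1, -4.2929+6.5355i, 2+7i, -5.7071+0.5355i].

x[n] = (1/8) Σ(k=0 to 7) X[k] · e^(2πikn/8)

Computing each x[n]:
x[0] = -2
x[1] = 3
x[2] = -2
x[3] = 0
x[4] = 3
x[5] = 1
x[6] = 1
x[7] = -3

x = [-2, 3, -2, 0, 3, 1, 1, -3]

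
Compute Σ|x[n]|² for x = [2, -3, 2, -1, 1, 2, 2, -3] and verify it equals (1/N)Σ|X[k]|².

Time domain:
Σ|x[n]|² = |2|² + |-3|² + |2|² + |-1|² + |1|² + |2|² + |2|² + |-3|² = 36.0000

Frequency domain:
(1/8)Σ|X[k]|² = (1/8)(|2|² + |-3.9497+2.1213i|² + |-1-3i|² + |5.9497+2.1213i|² + |12|² + |5.9497-2.1213i|² + |-1+3i|² + |-3.9497-2.1213i|²) = (1/8)·288.0000 = 36.0000

Both sides agree, confirming Parseval's theorem.

Σ|x[n]|² = (1/N)Σ|X[k]|² = 36.0000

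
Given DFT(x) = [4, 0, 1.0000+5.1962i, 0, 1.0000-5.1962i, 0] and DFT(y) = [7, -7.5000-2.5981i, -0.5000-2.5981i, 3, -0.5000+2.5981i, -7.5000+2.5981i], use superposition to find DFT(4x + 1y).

By linearity: DFT(4x + 1y) = 4·DFT(x) + 1·DFT(y)
= 4·[4, 0, 1.0000+5.1962i, 0, 1.0000-5.1962i, 0] + 1·[7, -7.5000-2.5981i, -0.5000-2.5981i, 3, -0.5000+2.5981i, -7.5000+2.5981i]

Computing element-wise:
Z[0] = 4·(4) + 1·(7) = 23
Z[1] = 4·(0) + 1·(-7.5000-2.5981i) = -7.5000-2.5981i
Z[2] = 4·(1.0000+5.1962i) + 1·(-0.5000-2.5981i) = 3.5000+18.1867i
Z[3] = 4·(0) + 1·(3) = 3
Z[4] = 4·(1.0000-5.1962i) + 1·(-0.5000+2.5981i) = 3.5000-18.1867i
Z[5] = 4·(0) + 1·(-7.5000+2.5981i) = -7.5000+2.5981i

DFT(4x + 1y) = 4·X + 1·Y = [23, -7.5000-2.5981i, 3.5000+18.1867i, 3, 3.5000-18.1867i, -7.5000+2.5981i]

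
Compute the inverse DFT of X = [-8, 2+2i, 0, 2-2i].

x[n] = (1/4) Σ(k=0 to 3) X[k] · e^(2πikn/4)

Computing each x[n]:
x[0] = -1
x[1] = -3
x[2] = -3
x[3] = -1

x = [-1, -3, -3, -1]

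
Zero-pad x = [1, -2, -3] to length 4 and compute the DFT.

Original 3-point DFT: [-4, 3.5000-0.8660i, 3.5000+0.8660i]
Zero-padded 4-point DFT provides frequency interpolation.

DFT_4([x, 0, ...]) = [-4, 4+2i, 0, 4-2i]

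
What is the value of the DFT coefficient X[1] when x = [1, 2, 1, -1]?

X[1] = Σ(n=0 to 3) x[n] · ω_4^(1n) where ω_4 = e^(-2πi/4)
= (1)·ω_4^0 + (2)·ω_4^1 + (1)·ω_4^2 + (-1)·ω_4^3

X[1] = -3i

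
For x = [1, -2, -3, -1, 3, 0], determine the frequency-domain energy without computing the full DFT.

Parseval: Σ|x[n]|² = (1/N)Σ|X[k]|², so Σ|X[k]|² = N·Σ|x[n]|² = 6·24.0000

Σ|X[k]|² = N·Σ|x[n]|² = 6·24.0000 = 144.0000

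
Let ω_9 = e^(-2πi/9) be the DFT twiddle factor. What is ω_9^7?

ω_9^7 = e^(-2πi·7/9)
= cos(-2π·7/9) + i·sin(-2π·7/9)
= cos(-14π/9) + i·sin(-14π/9)

ω_9^7 = cos(-14π/9) + i·sin(-14π/9) = 0.1736+0.9848i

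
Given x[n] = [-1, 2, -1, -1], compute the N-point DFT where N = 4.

X[k] = Σ(n=0 to 3) x[n] · ω_4^(nk)
where ω_4 = e^(-2πi/4)

Computing each X[k]:
X[0] = -1
X[1] = -3i
X[2] = -3
X[3] = 3i

X = [-1, -3i, -3, 3i]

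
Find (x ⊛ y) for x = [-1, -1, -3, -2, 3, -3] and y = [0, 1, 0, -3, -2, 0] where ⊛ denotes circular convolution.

(x ⊛ y)[n] = Σ(m=0 to 5) x[m] · y[(n-m) mod 6]

Computing each output sample:
(x ⊛ y)[0] = 9
(x ⊛ y)[1] = -6
(x ⊛ y)[2] = 2
(x ⊛ y)[3] = 6
(x ⊛ y)[4] = 3
(x ⊛ y)[5] = 14

x ⊛ y = [9, -6, 2, 6, 3, 14]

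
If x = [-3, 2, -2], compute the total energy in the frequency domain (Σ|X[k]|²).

Parseval: Σ|x[n]|² = (1/N)Σ|X[k]|², so Σ|X[k]|² = N·Σ|x[n]|² = 3·17.0000

Σ|X[k]|² = N·Σ|x[n]|² = 3·17.0000 = 51.0000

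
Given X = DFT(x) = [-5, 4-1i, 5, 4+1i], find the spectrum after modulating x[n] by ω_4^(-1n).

Modulation property: DFT(ω_4^(-1n)·x[n]) = X[(k-1) mod 4], so circularly shift X by 1 positions.

X[k-1] = [4+1i, -5, 4-1i, 5]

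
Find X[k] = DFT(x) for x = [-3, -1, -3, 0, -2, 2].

X[k] = Σ(n=0 to 5) x[n] · ω_6^(nk)
where ω_6 = e^(-2πi/6)

Computing each X[k]:
X[0] = -7
X[1] = 3.4641i
X[2] = -1.0000+1.7321i
X[3] = -9
X[4] = -1.0000-1.7321i
X[5] = -3.4641i

X = [-7, 3.4641i, -1.0000+1.7321i, -9, -1.0000-1.7321i, -3.4641i]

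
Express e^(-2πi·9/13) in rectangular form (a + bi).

ω_13^9 = e^(-2πi·9/13)
= cos(-2π·9/13) + i·sin(-2π·9/13)
= cos(-18π/13) + i·sin(-18π/13)

ω_13^9 = cos(-18π/13) + i·sin(-18π/13) = -0.3546+0.9350i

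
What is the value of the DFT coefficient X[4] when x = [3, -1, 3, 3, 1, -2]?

X[4] = Σ(n=0 to 5) x[n] · ω_6^(4n) where ω_6 = e^(-2πi/6)
= (3)·ω_6^0 + (-1)·ω_6^4 + (3)·ω_6^8 + (3)·ω_6^12 + (1)·ω_6^16 + (-2)·ω_6^20

X[4] = 5.5000-0.8660i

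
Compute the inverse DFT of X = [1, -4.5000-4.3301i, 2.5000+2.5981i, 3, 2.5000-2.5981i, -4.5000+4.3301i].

x[n] = (1/6) Σ(k=0 to 5) X[k] · e^(2πikn/6)

Computing each x[n]:
x[0] = 0
x[1] = -1
x[2] = 3
x[3] = 2
x[4] = -1
x[5] = -2

x = [0, -1, 3, 2, -1, -2]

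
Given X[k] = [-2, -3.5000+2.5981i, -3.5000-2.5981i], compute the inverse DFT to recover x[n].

x[n] = (1/3) Σ(k=0 to 2) X[k] · e^(2πikn/3)

Computing each x[n]:
x[0] = -3
x[1] = -1
x[2] = 2

x = [-3, -1, 2]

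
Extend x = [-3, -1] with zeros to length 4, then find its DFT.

Original 2-point DFT: [-4, -2]
Zero-padded 4-point DFT provides frequency interpolation.

DFT_4([x, 0, ...]) = [-4, -3+1i, -2, -3-1i]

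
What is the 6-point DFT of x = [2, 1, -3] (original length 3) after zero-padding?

Original 3-point DFT: [0, 3.0000-3.4641i, 3.0000+3.4641i]
Zero-padded 6-point DFT provides frequency interpolation.

DFT_6([x, 0, ...]) = [0, 4.0000+1.7321i, 3.0000-3.4641i, -2, 3.0000+3.4641i, 4.0000-1.7321i]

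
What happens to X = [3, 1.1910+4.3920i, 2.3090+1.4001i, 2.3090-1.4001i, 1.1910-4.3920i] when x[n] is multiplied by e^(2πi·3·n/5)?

Modulation property: DFT(ω_5^(-3n)·x[n]) = X[(k-3) mod 5], so circularly shift X by 3 positions.

X[k-3] = [2.3090+1.4001i, 2.3090-1.4001i, 1.1910-4.3920i, 3, 1.1910+4.3920i]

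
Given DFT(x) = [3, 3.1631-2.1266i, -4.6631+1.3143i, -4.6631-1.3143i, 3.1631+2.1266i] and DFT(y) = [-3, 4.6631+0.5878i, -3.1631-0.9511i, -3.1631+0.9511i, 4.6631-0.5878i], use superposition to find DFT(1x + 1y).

By linearity: DFT(1x + 1y) = 1·DFT(x) + 1·DFT(y)
= 1·[3, 3.1631-2.1266i, -4.6631+1.3143i, -4.6631-1.3143i, 3.1631+2.1266i] + 1·[-3, 4.6631+0.5878i, -3.1631-0.9511i, -3.1631+0.9511i, 4.6631-0.5878i]

Computing element-wise:
Z[0] = 1·(3) + 1·(-3) = 0
Z[1] = 1·(3.1631-2.1266i) + 1·(4.6631+0.5878i) = 7.8262-1.5388i
Z[2] = 1·(-4.6631+1.3143i) + 1·(-3.1631-0.9511i) = -7.8262+0.3632i
Z[3] = 1·(-4.6631-1.3143i) + 1·(-3.1631+0.9511i) = -7.8262-0.3632i
Z[4] = 1·(3.1631+2.1266i) + 1·(4.6631-0.5878i) = 7.8262+1.5388i

DFT(1x + 1y) = 1·X + 1·Y = [0, 7.8262-1.5388i, -7.8262+0.3632i, -7.8262-0.3632i, 7.8262+1.5388i]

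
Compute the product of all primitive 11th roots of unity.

The primitive 11th roots of unity are ω_11^k for k coprime to 11: k ∈ {1, 2, 3, 4, 5, 6, 7, 8, 9, 10}
Their product equals the constant term of the cyclotomic polynomial Φ_11(x) up to sign.
For n ≥ 3, the product of all primitive nth roots of unity is 1. (For n=1 it is 1; for n=2 it is -1.)

1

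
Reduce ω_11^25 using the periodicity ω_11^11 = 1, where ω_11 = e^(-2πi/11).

Since ω_11^11 = 1, powers reduce modulo 11.
25 mod 11 = 3
So ω_11^25 = ω_11^3 = e^(-2πi·3/11)

ω_11^25 = ω_11^3 = -0.1423-0.9898i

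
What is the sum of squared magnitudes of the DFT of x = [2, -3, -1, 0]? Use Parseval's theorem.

Parseval: Σ|x[n]|² = (1/N)Σ|X[k]|², so Σ|X[k]|² = N·Σ|x[n]|² = 4·14.0000

Σ|X[k]|² = N·Σ|x[n]|² = 4·14.0000 = 56.0000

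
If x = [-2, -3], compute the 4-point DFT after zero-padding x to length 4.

Original 2-point DFT: [-5, 1]
Zero-padded 4-point DFT provides frequency interpolation.

DFT_4([x, 0, ...]) = [-5, -2+3i, 1, -2-3i]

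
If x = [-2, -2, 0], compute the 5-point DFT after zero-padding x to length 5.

Original 3-point DFT: [-4, -1.0000+1.7321i, -1.0000-1.7321i]
Zero-padded 5-point DFT provides frequency interpolation.

DFT_5([x, 0, ...]) = [-4, -2.6180+1.9021i, -0.3820+1.1756i, -0.3820-1.1756i, -2.6180-1.9021i]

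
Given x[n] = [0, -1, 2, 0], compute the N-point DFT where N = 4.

X[k] = Σ(n=0 to 3) x[n] · ω_4^(nk)
where ω_4 = e^(-2πi/4)

Computing each X[k]:
X[0] = 1
X[1] = -2+1i
X[2] = 3
X[3] = -2-1i

X = [1, -2+1i, 3, -2-1i]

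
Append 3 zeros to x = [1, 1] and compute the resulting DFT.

Original 2-point DFT: [2, 0]
Zero-padded 5-point DFT provides frequency interpolation.

DFT_5([x, 0, ...]) = [2, 1.3090-0.9511i, 0.1910-0.5878i, 0.1910+0.5878i, 1.3090+0.9511i]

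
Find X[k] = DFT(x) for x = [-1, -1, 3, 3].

X[k] = Σ(n=0 to 3) x[n] · ω_4^(nk)
where ω_4 = e^(-2πi/4)

Computing each X[k]:
X[0] = 4
X[1] = -4+4i
X[2] = 0
X[3] = -4-4i

X = [4, -4+4i, 0, -4-4i]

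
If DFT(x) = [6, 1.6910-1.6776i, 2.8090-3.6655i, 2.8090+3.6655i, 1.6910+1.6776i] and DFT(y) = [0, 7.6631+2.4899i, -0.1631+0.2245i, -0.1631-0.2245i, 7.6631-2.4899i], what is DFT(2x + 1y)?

By linearity: DFT(2x + 1y) = 2·DFT(x) + 1·DFT(y)
= 2·[6, 1.6910-1.6776i, 2.8090-3.6655i, 2.8090+3.6655i, 1.6910+1.6776i] + 1·[0, 7.6631+2.4899i, -0.1631+0.2245i, -0.1631-0.2245i, 7.6631-2.4899i]

Computing element-wise:
Z[0] = 2·(6) + 1·(0) = 12
Z[1] = 2·(1.6910-1.6776i) + 1·(7.6631+2.4899i) = 11.0451-0.8653i
Z[2] = 2·(2.8090-3.6655i) + 1·(-0.1631+0.2245i) = 5.4549-7.1065i
Z[3] = 2·(2.8090+3.6655i) + 1·(-0.1631-0.2245i) = 5.4549+7.1065i
Z[4] = 2·(1.6910+1.6776i) + 1·(7.6631-2.4899i) = 11.0451+0.8653i

DFT(2x + 1y) = 2·X + 1·Y = [12, 11.0451-0.8653i, 5.4549-7.1065i, 5.4549+7.1065i, 11.0451+0.8653i]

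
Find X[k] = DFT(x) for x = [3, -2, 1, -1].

X[k] = Σ(n=0 to 3) x[n] · ω_4^(nk)
where ω_4 = e^(-2πi/4)

Computing each X[k]:
X[0] = 1
X[1] = 2+1i
X[2] = 7
X[3] = 2-1i

X = [1, 2+1i, 7, 2-1i]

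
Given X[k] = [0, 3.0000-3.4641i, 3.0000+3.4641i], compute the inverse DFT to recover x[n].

x[n] = (1/3) Σ(k=0 to 2) X[k] · e^(2πikn/3)

Computing each x[n]:
x[0] = 2
x[1] = 1
x[2] = -3

x = [2, 1, -3]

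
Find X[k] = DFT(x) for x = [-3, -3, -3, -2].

X[k] = Σ(n=0 to 3) x[n] · ω_4^(nk)
where ω_4 = e^(-2πi/4)

Computing each X[k]:
X[0] = -11
X[1] = 1i
X[2] = -1
X[3] = -1i

X = [-11, 1i, -1, -1i]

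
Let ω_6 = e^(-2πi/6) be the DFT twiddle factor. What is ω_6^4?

ω_6^4 = e^(-2πi·4/6)
= cos(-2π·4/6) + i·sin(-2π·4/6)
= cos(-8π/6) + i·sin(-8π/6)

ω_6^4 = cos(-8π/6) + i·sin(-8π/6) = -0.5000+0.8660i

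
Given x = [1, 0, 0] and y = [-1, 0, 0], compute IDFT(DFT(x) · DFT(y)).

(x ⊛ y)[n] = Σ(m=0 to 2) x[m] · y[(n-m) mod 3]

Computing each output sample:
(x ⊛ y)[0] = -1
(x ⊛ y)[1] = 0
(x ⊛ y)[2] = 0

x ⊛ y = [-1, 0, 0]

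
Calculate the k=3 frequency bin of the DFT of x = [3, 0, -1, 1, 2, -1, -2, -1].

X[3] = Σ(n=0 to 7) x[n] · ω_8^(3n) where ω_8 = e^(-2πi/8)
= (3)·ω_8^0 + (0)·ω_8^3 + (-1)·ω_8^6 + (1)·ω_8^9 + (2)·ω_8^12 + (-1)·ω_8^15 + (-2)·ω_8^18 + (-1)·ω_8^21

X[3] = 1.7071-1.1213i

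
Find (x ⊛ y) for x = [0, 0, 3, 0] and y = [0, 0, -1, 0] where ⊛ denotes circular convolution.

(x ⊛ y)[n] = Σ(m=0 to 3) x[m] · y[(n-m) mod 4]

Computing each output sample:
(x ⊛ y)[0] = -3
(x ⊛ y)[1] = 0
(x ⊛ y)[2] = 0
(x ⊛ y)[3] = 0

x ⊛ y = [-3, 0, 0, 0]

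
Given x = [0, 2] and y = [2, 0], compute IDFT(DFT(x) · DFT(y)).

(x ⊛ y)[n] = Σ(m=0 to 1) x[m] · y[(n-m) mod 2]

Computing each output sample:
(x ⊛ y)[0] = 0
(x ⊛ y)[1] = 4

x ⊛ y = [0, 4]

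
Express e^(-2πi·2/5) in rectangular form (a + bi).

ω_5^2 = e^(-2πi·2/5)
= cos(-2π·2/5) + i·sin(-2π·2/5)
= cos(-4π/5) + i·sin(-4π/5)

ω_5^2 = cos(-4π/5) + i·sin(-4π/5) = -0.8090-0.5878i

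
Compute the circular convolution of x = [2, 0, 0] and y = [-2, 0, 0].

(x ⊛ y)[n] = Σ(m=0 to 2) x[m] · y[(n-m) mod 3]

Computing each output sample:
(x ⊛ y)[0] = -4
(x ⊛ y)[1] = 0
(x ⊛ y)[2] = 0

x ⊛ y = [-4, 0, 0]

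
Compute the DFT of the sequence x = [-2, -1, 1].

X[k] = Σ(n=0 to 2) x[n] · ω_3^(nk)
where ω_3 = e^(-2πi/3)

Computing each X[k]:
X[0] = -2
X[1] = -2.0000+1.7321i
X[2] = -2.0000-1.7321i

X = [-2, -2.0000+1.7321i, -2.0000-1.7321i]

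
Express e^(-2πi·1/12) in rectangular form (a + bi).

ω_12^1 = e^(-2πi·1/12)
= cos(-2π·1/12) + i·sin(-2π·1/12)
= cos(-2π/12) + i·sin(-2π/12)

ω_12^1 = cos(-2π/12) + i·sin(-2π/12) = 0.8660-0.5000i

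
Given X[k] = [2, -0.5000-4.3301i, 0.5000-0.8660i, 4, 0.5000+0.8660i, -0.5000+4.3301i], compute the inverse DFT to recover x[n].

x[n] = (1/6) Σ(k=0 to 5) X[k] · e^(2πikn/6)

Computing each x[n]:
x[0] = 1
x[1] = 1
x[2] = 2
x[3] = 0
x[4] = 0
x[5] = -2

x = [1, 1, 2, 0, 0, -2]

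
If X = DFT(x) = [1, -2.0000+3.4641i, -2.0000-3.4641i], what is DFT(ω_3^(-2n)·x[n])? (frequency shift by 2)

Modulation property: DFT(ω_3^(-2n)·x[n]) = X[(k-2) mod 3], so circularly shift X by 2 positions.

X[k-2] = [-2.0000+3.4641i, -2.0000-3.4641i, 1]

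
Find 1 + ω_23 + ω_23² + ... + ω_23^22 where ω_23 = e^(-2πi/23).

Sum of all nth roots of unity equals 0 for n > 1 (geometric series with r ≠ 1).

0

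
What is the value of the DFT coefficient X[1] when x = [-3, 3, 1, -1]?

X[1] = Σ(n=0 to 3) x[n] · ω_4^(1n) where ω_4 = e^(-2πi/4)
= (-3)·ω_4^0 + (3)·ω_4^1 + (1)·ω_4^2 + (-1)·ω_4^3

X[1] = -4-4i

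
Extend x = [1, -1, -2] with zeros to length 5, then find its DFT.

Original 3-point DFT: [-2, 2.5000-0.8660i, 2.5000+0.8660i]
Zero-padded 5-point DFT provides frequency interpolation.

DFT_5([x, 0, ...]) = [-2, 2.3090+2.1266i, 1.1910-1.3143i, 1.1910+1.3143i, 2.3090-2.1266i]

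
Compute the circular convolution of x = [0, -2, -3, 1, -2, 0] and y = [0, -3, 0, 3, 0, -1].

(x ⊛ y)[n] = Σ(m=0 to 5) x[m] · y[(n-m) mod 6]

Computing each output sample:
(x ⊛ y)[0] = 5
(x ⊛ y)[1] = -3
(x ⊛ y)[2] = 5
(x ⊛ y)[3] = 11
(x ⊛ y)[4] = -9
(x ⊛ y)[5] = -3

x ⊛ y = [5, -3, 5, 11, -9, -3]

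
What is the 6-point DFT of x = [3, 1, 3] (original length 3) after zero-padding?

Original 3-point DFT: [7, 1.0000+1.7321i, 1.0000-1.7321i]
Zero-padded 6-point DFT provides frequency interpolation.

DFT_6([x, 0, ...]) = [7, 2.0000-3.4641i, 1.0000+1.7321i, 5, 1.0000-1.7321i, 2.0000+3.4641i]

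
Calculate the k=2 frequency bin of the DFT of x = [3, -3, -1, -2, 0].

X[2] = Σ(n=0 to 4) x[n] · ω_5^(2n) where ω_5 = e^(-2πi/5)
= (3)·ω_5^0 + (-3)·ω_5^2 + (-1)·ω_5^4 + (-2)·ω_5^6 + (0)·ω_5^8

X[2] = 4.5000+2.7144i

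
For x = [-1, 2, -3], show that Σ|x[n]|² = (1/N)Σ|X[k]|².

Time domain:
Σ|x[n]|² = |-1|² + |2|² + |-3|² = 14.0000

Frequency domain:
(1/3)Σ|X[k]|² = (1/3)(|-2|² + |-0.5000-4.3301i|² + |-0.5000+4.3301i|²) = (1/3)·42.0000 = 14.0000

Both sides agree, confirming Parseval's theorem.

Σ|x[n]|² = (1/N)Σ|X[k]|² = 14.0000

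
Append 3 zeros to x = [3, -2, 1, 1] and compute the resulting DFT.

Original 4-point DFT: [3, 2+3i, 5, 2-3i]
Zero-padded 7-point DFT provides frequency interpolation.

DFT_7([x, 0, ...]) = [3, 0.6295+0.1549i, 3.1676+3.1656i, 5.2029+0.6747i, 5.2029-0.6747i, 3.1676-3.1656i, 0.6295-0.1549i]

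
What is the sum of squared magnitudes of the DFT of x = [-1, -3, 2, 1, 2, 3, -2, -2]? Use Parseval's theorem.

Parseval: Σ|x[n]|² = (1/N)Σ|X[k]|², so Σ|X[k]|² = N·Σ|x[n]|² = 8·36.0000

Σ|X[k]|² = N·Σ|x[n]|² = 8·36.0000 = 288.0000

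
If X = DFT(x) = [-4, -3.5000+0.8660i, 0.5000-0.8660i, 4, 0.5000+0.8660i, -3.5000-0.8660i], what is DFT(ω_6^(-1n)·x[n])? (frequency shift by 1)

Modulation property: DFT(ω_6^(-1n)·x[n]) = X[(k-1) mod 6], so circularly shift X by 1 positions.

X[k-1] = [-3.5000-0.8660i, -4, -3.5000+0.8660i, 0.5000-0.8660i, 4, 0.5000+0.8660i]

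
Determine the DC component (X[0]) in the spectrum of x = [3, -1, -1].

X[0] = Σ(n=0 to 2) x[n] · ω_3^0 = Σ x[n]
= (3) + (-1) + (-1)

X[0] = 1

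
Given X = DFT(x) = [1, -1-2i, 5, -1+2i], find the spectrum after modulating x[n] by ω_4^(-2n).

Modulation property: DFT(ω_4^(-2n)·x[n]) = X[(k-2) mod 4], so circularly shift X by 2 positions.

X[k-2] = [5, -1+2i, 1, -1-2i]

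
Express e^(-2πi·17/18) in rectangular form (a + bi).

ω_18^17 = e^(-2πi·17/18)
= cos(-2π·17/18) + i·sin(-2π·17/18)
= cos(-34π/18) + i·sin(-34π/18)

ω_18^17 = cos(-34π/18) + i·sin(-34π/18) = 0.9397+0.3420i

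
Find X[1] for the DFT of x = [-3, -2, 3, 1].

X[1] = Σ(n=0 to 3) x[n] · ω_4^(1n) where ω_4 = e^(-2πi/4)
= (-3)·ω_4^0 + (-2)·ω_4^1 + (3)·ω_4^2 + (1)·ω_4^3

X[1] = -6+3i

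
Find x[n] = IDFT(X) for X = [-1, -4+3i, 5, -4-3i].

x[n] = (1/4) Σ(k=0 to 3) X[k] · e^(2πikn/4)

Computing each x[n]:
x[0] = -1
x[1] = -3
x[2] = 3
x[3] = 0

x = [-1, -3, 3, 0]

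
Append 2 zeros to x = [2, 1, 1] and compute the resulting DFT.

Original 3-point DFT: [4, 1, 1]
Zero-padded 5-point DFT provides frequency interpolation.

DFT_5([x, 0, ...]) = [4, 1.5000-1.5388i, 1.5000+0.3633i, 1.5000-0.3633i, 1.5000+1.5388i]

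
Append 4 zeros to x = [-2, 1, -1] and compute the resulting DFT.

Original 3-point DFT: [-2, -2.0000-1.7321i, -2.0000+1.7321i]
Zero-padded 7-point DFT provides frequency interpolation.

DFT_7([x, 0, ...]) = [-2, -1.1540+0.1931i, -1.3216-1.4088i, -3.5245-1.2157i, -3.5245+1.2157i, -1.3216+1.4088i, -1.1540-0.1931i]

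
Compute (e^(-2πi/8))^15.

Since ω_8^8 = 1, powers reduce modulo 8.
15 mod 8 = 7
So ω_8^15 = ω_8^7 = e^(-2πi·7/8)

ω_8^15 = ω_8^7 = 0.7071+0.7071i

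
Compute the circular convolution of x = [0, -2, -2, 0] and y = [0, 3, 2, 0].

(x ⊛ y)[n] = Σ(m=0 to 3) x[m] · y[(n-m) mod 4]

Computing each output sample:
(x ⊛ y)[0] = -4
(x ⊛ y)[1] = 0
(x ⊛ y)[2] = -6
(x ⊛ y)[3] = -10

x ⊛ y = [-4, 0, -6, -10]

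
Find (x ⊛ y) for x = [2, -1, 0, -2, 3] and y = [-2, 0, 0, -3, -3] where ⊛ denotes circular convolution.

(x ⊛ y)[n] = Σ(m=0 to 4) x[m] · y[(n-m) mod 5]

Computing each output sample:
(x ⊛ y)[0] = -1
(x ⊛ y)[1] = 8
(x ⊛ y)[2] = -3
(x ⊛ y)[3] = -11
(x ⊛ y)[4] = -9

x ⊛ y = [-1, 8, -3, -11, -9]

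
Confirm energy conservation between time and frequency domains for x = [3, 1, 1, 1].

Time domain:
Σ|x[n]|² = |3|² + |1|² + |1|² + |1|² = 12.0000

Frequency domain:
(1/4)Σ|X[k]|² = (1/4)(|6|² + |2|² + |2|² + |2|²) = (1/4)·48.0000 = 12.0000

Both sides agree, confirming Parseval's theorem.

Σ|x[n]|² = (1/N)Σ|X[k]|² = 12.0000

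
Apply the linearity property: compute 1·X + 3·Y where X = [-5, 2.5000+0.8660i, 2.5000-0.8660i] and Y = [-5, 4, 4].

By linearity: DFT(1x + 3y) = 1·DFT(x) + 3·DFT(y)
= 1·[-5, 2.5000+0.8660i, 2.5000-0.8660i] + 3·[-5, 4, 4]

Computing element-wise:
Z[0] = 1·(-5) + 3·(-5) = -20
Z[1] = 1·(2.5000+0.8660i) + 3·(4) = 14.5000+0.8660i
Z[2] = 1·(2.5000-0.8660i) + 3·(4) = 14.5000-0.8660i

DFT(1x + 3y) = 1·X + 3·Y = [-20, 14.5000+0.8660i, 14.5000-0.8660i]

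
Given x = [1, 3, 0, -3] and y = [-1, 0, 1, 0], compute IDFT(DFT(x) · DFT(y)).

(x ⊛ y)[n] = Σ(m=0 to 3) x[m] · y[(n-m) mod 4]

Computing each output sample:
(x ⊛ y)[0] = -1
(x ⊛ y)[1] = -6
(x ⊛ y)[2] = 1
(x ⊛ y)[3] = 6

x ⊛ y = [-1, -6, 1, 6]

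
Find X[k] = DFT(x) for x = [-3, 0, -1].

X[k] = Σ(n=0 to 2) x[n] · ω_3^(nk)
where ω_3 = e^(-2πi/3)

Computing each X[k]:
X[0] = -4
X[1] = -2.5000-0.8660i
X[2] = -2.5000+0.8660i

X = [-4, -2.5000-0.8660i, -2.5000+0.8660i]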